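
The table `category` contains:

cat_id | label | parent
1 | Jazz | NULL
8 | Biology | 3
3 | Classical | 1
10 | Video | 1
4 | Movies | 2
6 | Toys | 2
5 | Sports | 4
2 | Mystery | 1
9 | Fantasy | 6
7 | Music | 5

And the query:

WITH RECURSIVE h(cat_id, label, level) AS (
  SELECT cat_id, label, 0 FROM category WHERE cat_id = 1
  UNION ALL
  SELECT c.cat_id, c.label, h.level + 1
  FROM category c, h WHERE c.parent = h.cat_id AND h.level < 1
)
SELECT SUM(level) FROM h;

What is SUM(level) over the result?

Base: cat_id=1 (Jazz) at level 0.
Iteration 1: rows with parent in {1} -> Mystery (id 2, level 1), Classical (id 3, level 1), Video (id 10, level 1).
Iteration 2: level < 1 fails for all current rows; recursion stops.
SUM(level) = 0 + 1 + 1 + 1 = 3.

3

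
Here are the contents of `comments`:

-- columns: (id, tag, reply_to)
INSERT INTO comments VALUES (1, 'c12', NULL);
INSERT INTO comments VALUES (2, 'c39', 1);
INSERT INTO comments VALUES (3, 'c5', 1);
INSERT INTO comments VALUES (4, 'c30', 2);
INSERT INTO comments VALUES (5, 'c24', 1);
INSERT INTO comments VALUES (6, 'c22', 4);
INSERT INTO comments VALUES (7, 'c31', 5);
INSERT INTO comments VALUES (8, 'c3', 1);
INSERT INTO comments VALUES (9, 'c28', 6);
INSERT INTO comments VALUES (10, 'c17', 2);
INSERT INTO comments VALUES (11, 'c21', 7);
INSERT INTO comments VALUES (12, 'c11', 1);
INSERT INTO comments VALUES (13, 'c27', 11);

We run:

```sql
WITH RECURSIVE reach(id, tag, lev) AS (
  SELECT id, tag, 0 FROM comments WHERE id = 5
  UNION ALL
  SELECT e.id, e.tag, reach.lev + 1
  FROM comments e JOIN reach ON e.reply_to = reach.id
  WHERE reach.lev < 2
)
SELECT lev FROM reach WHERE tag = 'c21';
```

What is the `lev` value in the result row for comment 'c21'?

Base: id=5 (c24) at lev 0.
Iteration 1: rows with reply_to in {5} -> c31 (id 7, lev 1).
Iteration 2: rows with reply_to in {7} -> c21 (id 11, lev 2).
Iteration 3: lev < 2 fails for all current rows; recursion stops.

2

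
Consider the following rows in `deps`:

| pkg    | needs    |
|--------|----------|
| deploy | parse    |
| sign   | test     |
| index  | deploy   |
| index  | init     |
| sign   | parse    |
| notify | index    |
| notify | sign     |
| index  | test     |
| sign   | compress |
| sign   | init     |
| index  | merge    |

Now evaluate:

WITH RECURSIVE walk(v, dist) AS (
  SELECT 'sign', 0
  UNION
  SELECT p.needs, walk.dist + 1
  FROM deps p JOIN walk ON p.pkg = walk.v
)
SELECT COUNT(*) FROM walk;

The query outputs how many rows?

5

Base: (sign, dist=0).
Iteration 1: edges from {sign} -> (compress, dist=1), (init, dist=1), (parse, dist=1), (test, dist=1).
Iteration 2: no outgoing edges from {compress,init,parse,test}; recursion stops.
Total rows emitted: 5.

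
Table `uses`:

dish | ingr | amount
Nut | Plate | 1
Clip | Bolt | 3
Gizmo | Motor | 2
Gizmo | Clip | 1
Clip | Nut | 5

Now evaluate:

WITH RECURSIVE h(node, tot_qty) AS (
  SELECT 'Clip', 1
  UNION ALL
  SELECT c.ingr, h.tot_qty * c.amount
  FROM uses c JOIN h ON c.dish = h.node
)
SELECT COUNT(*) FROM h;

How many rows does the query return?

4

Base: (Clip, tot_qty=1).
Iteration 1: components of {Clip} -> Bolt = 1*3 = 3, Nut = 1*5 = 5.
Iteration 2: components of {Bolt,Nut} -> Plate = 5*1 = 5.
Iteration 3: no further components; recursion stops.
Total rows emitted: 4.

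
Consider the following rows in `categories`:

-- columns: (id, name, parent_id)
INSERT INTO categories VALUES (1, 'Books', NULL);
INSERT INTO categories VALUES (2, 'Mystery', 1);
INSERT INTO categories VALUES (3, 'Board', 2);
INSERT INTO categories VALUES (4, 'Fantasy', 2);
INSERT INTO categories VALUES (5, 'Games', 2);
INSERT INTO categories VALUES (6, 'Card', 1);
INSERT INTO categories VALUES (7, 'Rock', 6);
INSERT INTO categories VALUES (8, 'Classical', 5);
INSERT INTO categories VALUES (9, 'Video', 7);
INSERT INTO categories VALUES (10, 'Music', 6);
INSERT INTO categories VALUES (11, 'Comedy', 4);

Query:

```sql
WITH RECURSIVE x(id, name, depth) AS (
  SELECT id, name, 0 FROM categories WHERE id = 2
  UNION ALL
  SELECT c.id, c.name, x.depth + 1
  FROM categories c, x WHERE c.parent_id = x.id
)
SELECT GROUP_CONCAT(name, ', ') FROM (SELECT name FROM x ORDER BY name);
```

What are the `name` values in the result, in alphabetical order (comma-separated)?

Board, Classical, Comedy, Fantasy, Games, Mystery

Base: id=2 (Mystery) at depth 0.
Iteration 1: rows with parent_id in {2} -> Board (id 3, depth 1), Fantasy (id 4, depth 1), Games (id 5, depth 1).
Iteration 2: rows with parent_id in {3,4,5} -> Classical (id 8, depth 2), Comedy (id 11, depth 2).
Iteration 3: no rows with parent_id in {8,11}; recursion stops.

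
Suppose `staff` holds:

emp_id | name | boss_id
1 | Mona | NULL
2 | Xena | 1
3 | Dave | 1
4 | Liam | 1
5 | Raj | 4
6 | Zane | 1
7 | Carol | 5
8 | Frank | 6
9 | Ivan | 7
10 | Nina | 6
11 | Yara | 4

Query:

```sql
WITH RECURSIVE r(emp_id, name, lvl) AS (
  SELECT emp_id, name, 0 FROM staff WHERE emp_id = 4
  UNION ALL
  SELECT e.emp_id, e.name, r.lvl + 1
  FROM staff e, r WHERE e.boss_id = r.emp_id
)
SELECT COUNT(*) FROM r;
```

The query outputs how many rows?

Base: emp_id=4 (Liam) at lvl 0.
Iteration 1: rows with boss_id in {4} -> Raj (id 5, lvl 1), Yara (id 11, lvl 1).
Iteration 2: rows with boss_id in {5,11} -> Carol (id 7, lvl 2).
Iteration 3: rows with boss_id in {7} -> Ivan (id 9, lvl 3).
Iteration 4: no rows with boss_id in {9}; recursion stops.
Total rows emitted: 5.

5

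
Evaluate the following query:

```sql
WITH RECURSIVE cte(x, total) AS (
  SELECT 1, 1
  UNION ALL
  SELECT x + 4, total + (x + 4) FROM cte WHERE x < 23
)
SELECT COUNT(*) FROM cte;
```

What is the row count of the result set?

Base: x=1, total=1.
Iteration 1: 1 < 23 holds -> x = 1 + 4 = 5, total = 1 + 5 = 6.
Iteration 2: 5 < 23 holds -> x = 5 + 4 = 9, total = 6 + 9 = 15.
Iteration 3: 9 < 23 holds -> x = 9 + 4 = 13, total = 15 + 13 = 28.
Iteration 4: 13 < 23 holds -> x = 13 + 4 = 17, total = 28 + 17 = 45.
Iteration 5: 17 < 23 holds -> x = 17 + 4 = 21, total = 45 + 21 = 66.
Iteration 6: 21 < 23 holds -> x = 21 + 4 = 25, total = 66 + 25 = 91.
Iteration 7: 25 < 23 fails; recursion stops.
Total rows emitted: 7.

7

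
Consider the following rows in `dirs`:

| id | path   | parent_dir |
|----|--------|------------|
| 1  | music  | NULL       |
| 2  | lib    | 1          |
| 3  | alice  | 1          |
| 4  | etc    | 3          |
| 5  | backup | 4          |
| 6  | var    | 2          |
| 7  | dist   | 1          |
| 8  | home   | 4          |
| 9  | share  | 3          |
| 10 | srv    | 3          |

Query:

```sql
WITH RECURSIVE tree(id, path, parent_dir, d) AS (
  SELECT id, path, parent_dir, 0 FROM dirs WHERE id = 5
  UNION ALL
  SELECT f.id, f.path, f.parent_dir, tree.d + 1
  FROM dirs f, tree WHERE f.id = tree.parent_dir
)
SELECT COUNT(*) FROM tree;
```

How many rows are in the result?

4

Base: id=5 (backup), parent_dir=4, d 0.
Iteration 1: join on id=4 -> etc (id 4, parent_dir=3, d 1).
Iteration 2: join on id=3 -> alice (id 3, parent_dir=1, d 2).
Iteration 3: join on id=1 -> music (id 1, parent_dir=NULL, d 3).
Iteration 4: parent_dir is NULL; no match; recursion stops.
Total rows emitted: 4.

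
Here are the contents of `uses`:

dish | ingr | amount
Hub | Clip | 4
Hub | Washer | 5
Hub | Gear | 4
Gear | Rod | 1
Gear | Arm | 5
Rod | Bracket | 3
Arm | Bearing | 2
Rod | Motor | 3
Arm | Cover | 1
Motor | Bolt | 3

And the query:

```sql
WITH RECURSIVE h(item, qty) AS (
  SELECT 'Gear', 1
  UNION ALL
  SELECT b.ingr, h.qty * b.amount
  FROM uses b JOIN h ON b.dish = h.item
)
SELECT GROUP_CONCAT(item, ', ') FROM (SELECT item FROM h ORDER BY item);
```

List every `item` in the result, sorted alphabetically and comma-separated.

Base: (Gear, qty=1).
Iteration 1: components of {Gear} -> Arm = 1*5 = 5, Rod = 1*1 = 1.
Iteration 2: components of {Arm,Rod} -> Bearing = 5*2 = 10, Bracket = 1*3 = 3, Cover = 5*1 = 5, Motor = 1*3 = 3.
Iteration 3: components of {Bearing,Bracket,Cover,Motor} -> Bolt = 3*3 = 9.
Iteration 4: no further components; recursion stops.

Arm, Bearing, Bolt, Bracket, Cover, Gear, Motor, Rod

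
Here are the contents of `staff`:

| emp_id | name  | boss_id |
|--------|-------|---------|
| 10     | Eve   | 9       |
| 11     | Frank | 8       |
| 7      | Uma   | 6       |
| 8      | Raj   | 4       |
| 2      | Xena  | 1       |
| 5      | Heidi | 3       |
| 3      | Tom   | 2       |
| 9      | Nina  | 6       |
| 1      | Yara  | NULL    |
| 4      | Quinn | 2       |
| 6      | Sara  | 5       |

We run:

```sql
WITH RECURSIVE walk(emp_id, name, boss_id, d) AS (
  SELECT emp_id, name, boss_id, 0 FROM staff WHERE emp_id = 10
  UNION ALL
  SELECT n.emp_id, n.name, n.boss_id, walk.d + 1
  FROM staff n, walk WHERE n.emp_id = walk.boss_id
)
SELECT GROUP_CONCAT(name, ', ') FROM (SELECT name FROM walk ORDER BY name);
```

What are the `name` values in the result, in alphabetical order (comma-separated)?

Base: emp_id=10 (Eve), boss_id=9, d 0.
Iteration 1: join on emp_id=9 -> Nina (id 9, boss_id=6, d 1).
Iteration 2: join on emp_id=6 -> Sara (id 6, boss_id=5, d 2).
Iteration 3: join on emp_id=5 -> Heidi (id 5, boss_id=3, d 3).
Iteration 4: join on emp_id=3 -> Tom (id 3, boss_id=2, d 4).
Iteration 5: join on emp_id=2 -> Xena (id 2, boss_id=1, d 5).
Iteration 6: join on emp_id=1 -> Yara (id 1, boss_id=NULL, d 6).
Iteration 7: boss_id is NULL; no match; recursion stops.

Eve, Heidi, Nina, Sara, Tom, Xena, Yara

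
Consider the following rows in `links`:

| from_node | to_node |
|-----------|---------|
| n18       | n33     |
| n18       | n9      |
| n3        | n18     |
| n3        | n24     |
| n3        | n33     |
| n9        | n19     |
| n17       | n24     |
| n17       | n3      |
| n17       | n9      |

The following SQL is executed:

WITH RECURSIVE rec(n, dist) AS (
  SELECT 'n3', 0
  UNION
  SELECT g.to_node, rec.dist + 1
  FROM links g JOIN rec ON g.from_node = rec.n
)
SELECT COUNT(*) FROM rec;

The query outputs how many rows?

7

Base: (n3, dist=0).
Iteration 1: edges from {n3} -> (n18, dist=1), (n24, dist=1), (n33, dist=1).
Iteration 2: edges from {n18,n24,n33} -> (n33, dist=2), (n9, dist=2).
Iteration 3: edges from {n33,n9} -> (n19, dist=3).
Iteration 4: no outgoing edges from {n19}; recursion stops.
Total rows emitted: 7.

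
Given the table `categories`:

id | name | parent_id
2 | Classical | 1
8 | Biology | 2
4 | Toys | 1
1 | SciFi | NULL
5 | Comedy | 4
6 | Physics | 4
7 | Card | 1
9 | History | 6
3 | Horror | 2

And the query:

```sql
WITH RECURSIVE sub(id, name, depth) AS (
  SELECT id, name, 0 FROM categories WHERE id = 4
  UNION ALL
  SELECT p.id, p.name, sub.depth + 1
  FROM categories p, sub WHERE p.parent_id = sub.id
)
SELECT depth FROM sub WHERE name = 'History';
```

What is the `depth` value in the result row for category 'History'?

Base: id=4 (Toys) at depth 0.
Iteration 1: rows with parent_id in {4} -> Comedy (id 5, depth 1), Physics (id 6, depth 1).
Iteration 2: rows with parent_id in {5,6} -> History (id 9, depth 2).
Iteration 3: no rows with parent_id in {9}; recursion stops.

2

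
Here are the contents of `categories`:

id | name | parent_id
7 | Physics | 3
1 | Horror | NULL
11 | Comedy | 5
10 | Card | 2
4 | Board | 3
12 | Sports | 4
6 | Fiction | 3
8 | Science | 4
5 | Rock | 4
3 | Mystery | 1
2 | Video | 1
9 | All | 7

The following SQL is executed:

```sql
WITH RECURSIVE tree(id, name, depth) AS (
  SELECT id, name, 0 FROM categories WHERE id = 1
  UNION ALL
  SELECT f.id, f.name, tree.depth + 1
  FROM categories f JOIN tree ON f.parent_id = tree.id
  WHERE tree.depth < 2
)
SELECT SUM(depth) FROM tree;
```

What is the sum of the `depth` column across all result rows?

10

Base: id=1 (Horror) at depth 0.
Iteration 1: rows with parent_id in {1} -> Video (id 2, depth 1), Mystery (id 3, depth 1).
Iteration 2: rows with parent_id in {2,3} -> Board (id 4, depth 2), Fiction (id 6, depth 2), Physics (id 7, depth 2), Card (id 10, depth 2).
Iteration 3: depth < 2 fails for all current rows; recursion stops.
SUM(depth) = 0 + 1 + 1 + 2 + 2 + 2 + 2 = 10.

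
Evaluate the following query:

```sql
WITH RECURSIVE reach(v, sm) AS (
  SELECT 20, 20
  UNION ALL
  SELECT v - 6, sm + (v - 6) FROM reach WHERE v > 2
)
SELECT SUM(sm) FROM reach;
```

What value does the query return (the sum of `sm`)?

140

Base: v=20, sm=20.
Iteration 1: 20 > 2 holds -> v = 20 - 6 = 14, sm = 20 + 14 = 34.
Iteration 2: 14 > 2 holds -> v = 14 - 6 = 8, sm = 34 + 8 = 42.
Iteration 3: 8 > 2 holds -> v = 8 - 6 = 2, sm = 42 + 2 = 44.
Iteration 4: 2 > 2 fails; recursion stops.
SUM(sm) = 20 + 34 + 42 + 44 = 140.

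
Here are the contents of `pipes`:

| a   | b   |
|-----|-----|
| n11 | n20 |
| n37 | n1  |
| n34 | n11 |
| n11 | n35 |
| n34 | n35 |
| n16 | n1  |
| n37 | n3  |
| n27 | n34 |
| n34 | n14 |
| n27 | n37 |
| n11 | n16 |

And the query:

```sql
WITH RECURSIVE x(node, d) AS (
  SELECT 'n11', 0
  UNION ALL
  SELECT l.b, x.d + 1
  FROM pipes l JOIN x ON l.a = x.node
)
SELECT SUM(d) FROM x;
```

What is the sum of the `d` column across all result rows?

Base: (n11, d=0).
Iteration 1: edges from {n11} -> (n16, d=1), (n20, d=1), (n35, d=1).
Iteration 2: edges from {n16,n20,n35} -> (n1, d=2).
Iteration 3: no outgoing edges from {n1}; recursion stops.
SUM(d) = 0 + 1 + 1 + 1 + 2 = 5.

5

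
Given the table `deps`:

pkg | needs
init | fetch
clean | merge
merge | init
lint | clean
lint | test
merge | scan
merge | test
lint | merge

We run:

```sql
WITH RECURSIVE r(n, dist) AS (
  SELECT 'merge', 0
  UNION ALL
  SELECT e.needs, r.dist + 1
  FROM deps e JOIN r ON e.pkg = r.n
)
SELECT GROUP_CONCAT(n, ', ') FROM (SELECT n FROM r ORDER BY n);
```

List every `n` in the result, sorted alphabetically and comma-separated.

fetch, init, merge, scan, test

Base: (merge, dist=0).
Iteration 1: edges from {merge} -> (init, dist=1), (scan, dist=1), (test, dist=1).
Iteration 2: edges from {init,scan,test} -> (fetch, dist=2).
Iteration 3: no outgoing edges from {fetch}; recursion stops.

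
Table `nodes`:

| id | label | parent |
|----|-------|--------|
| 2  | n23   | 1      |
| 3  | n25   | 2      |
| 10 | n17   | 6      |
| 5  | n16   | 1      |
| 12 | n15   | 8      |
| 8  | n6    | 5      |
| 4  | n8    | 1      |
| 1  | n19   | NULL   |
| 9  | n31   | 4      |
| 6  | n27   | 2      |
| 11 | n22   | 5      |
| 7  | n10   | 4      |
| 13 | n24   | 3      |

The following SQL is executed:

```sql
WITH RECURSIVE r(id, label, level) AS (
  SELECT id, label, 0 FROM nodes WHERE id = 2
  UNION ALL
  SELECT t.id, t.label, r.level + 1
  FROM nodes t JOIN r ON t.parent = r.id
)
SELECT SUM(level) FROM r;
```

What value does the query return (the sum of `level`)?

Base: id=2 (n23) at level 0.
Iteration 1: rows with parent in {2} -> n25 (id 3, level 1), n27 (id 6, level 1).
Iteration 2: rows with parent in {3,6} -> n17 (id 10, level 2), n24 (id 13, level 2).
Iteration 3: no rows with parent in {10,13}; recursion stops.
SUM(level) = 0 + 1 + 1 + 2 + 2 = 6.

6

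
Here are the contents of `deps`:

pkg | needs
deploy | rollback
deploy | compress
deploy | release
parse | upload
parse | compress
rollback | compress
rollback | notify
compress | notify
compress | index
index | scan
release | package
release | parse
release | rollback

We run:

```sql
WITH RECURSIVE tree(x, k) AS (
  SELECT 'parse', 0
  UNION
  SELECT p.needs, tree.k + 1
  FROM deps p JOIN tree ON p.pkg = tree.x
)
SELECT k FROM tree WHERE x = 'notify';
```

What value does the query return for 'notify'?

Base: (parse, k=0).
Iteration 1: edges from {parse} -> (compress, k=1), (upload, k=1).
Iteration 2: edges from {compress,upload} -> (index, k=2), (notify, k=2).
Iteration 3: edges from {index,notify} -> (scan, k=3).
Iteration 4: no outgoing edges from {scan}; recursion stops.

2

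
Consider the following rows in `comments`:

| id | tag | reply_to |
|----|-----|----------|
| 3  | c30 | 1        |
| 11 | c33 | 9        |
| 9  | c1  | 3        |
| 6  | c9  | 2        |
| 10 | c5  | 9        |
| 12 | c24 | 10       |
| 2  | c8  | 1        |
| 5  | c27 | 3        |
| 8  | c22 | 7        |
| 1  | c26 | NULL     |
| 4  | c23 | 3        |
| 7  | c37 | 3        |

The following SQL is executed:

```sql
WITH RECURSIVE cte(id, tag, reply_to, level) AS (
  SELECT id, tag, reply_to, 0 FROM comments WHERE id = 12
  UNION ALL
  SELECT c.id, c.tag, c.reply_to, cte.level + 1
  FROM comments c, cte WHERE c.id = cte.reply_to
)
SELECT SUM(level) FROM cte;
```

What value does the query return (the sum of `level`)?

10

Base: id=12 (c24), reply_to=10, level 0.
Iteration 1: join on id=10 -> c5 (id 10, reply_to=9, level 1).
Iteration 2: join on id=9 -> c1 (id 9, reply_to=3, level 2).
Iteration 3: join on id=3 -> c30 (id 3, reply_to=1, level 3).
Iteration 4: join on id=1 -> c26 (id 1, reply_to=NULL, level 4).
Iteration 5: reply_to is NULL; no match; recursion stops.
SUM(level) = 0 + 1 + 2 + 3 + 4 = 10.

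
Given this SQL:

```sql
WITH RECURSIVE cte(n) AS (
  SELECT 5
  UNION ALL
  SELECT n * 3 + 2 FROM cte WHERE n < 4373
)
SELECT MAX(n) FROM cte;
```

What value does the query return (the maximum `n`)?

4373

Base: n=5.
Iteration 1: 5 < 4373 holds -> n = 5 * 3 + 2 = 17.
Iteration 2: 17 < 4373 holds -> n = 17 * 3 + 2 = 53.
Iteration 3: 53 < 4373 holds -> n = 53 * 3 + 2 = 161.
Iteration 4: 161 < 4373 holds -> n = 161 * 3 + 2 = 485.
Iteration 5: 485 < 4373 holds -> n = 485 * 3 + 2 = 1457.
Iteration 6: 1457 < 4373 holds -> n = 1457 * 3 + 2 = 4373.
Iteration 7: 4373 < 4373 fails; recursion stops.
n values: 5, 17, 53, 161, 485, 1457, 4373; the maximum is 4373.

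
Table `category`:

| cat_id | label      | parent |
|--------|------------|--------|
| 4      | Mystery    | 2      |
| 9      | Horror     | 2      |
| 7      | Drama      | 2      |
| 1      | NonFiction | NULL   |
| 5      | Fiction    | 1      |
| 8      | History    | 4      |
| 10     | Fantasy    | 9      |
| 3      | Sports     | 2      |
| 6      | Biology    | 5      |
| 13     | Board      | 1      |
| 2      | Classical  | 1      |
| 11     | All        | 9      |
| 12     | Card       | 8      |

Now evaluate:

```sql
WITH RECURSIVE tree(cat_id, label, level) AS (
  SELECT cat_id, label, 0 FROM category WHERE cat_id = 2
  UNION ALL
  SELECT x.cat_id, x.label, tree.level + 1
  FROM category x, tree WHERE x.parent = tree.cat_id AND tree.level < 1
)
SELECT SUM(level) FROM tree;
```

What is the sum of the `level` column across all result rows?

Base: cat_id=2 (Classical) at level 0.
Iteration 1: rows with parent in {2} -> Sports (id 3, level 1), Mystery (id 4, level 1), Drama (id 7, level 1), Horror (id 9, level 1).
Iteration 2: level < 1 fails for all current rows; recursion stops.
SUM(level) = 0 + 1 + 1 + 1 + 1 = 4.

4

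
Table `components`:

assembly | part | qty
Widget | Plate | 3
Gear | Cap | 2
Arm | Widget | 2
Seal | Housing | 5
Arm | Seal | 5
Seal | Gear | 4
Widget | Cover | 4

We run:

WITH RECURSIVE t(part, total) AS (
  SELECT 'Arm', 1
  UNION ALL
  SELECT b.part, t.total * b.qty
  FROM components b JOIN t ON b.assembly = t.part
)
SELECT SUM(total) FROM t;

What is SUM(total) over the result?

Base: (Arm, total=1).
Iteration 1: components of {Arm} -> Seal = 1*5 = 5, Widget = 1*2 = 2.
Iteration 2: components of {Seal,Widget} -> Cover = 2*4 = 8, Gear = 5*4 = 20, Housing = 5*5 = 25, Plate = 2*3 = 6.
Iteration 3: components of {Cover,Gear,Housing,Plate} -> Cap = 20*2 = 40.
Iteration 4: no further components; recursion stops.
SUM(total) = 1 + 5 + 2 + 25 + 20 + 8 + 6 + 40 = 107.

107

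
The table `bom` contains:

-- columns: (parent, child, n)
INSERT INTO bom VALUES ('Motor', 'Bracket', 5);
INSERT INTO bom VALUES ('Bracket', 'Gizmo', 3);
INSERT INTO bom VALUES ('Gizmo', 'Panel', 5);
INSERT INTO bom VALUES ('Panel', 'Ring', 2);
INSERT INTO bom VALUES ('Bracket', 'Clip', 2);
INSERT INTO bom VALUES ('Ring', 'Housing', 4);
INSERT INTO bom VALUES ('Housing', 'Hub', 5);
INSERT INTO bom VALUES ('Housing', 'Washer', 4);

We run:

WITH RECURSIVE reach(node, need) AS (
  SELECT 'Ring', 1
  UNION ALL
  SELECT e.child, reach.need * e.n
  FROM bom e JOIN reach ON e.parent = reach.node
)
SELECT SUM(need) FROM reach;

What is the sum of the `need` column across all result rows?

41

Base: (Ring, need=1).
Iteration 1: components of {Ring} -> Housing = 1*4 = 4.
Iteration 2: components of {Housing} -> Hub = 4*5 = 20, Washer = 4*4 = 16.
Iteration 3: no further components; recursion stops.
SUM(need) = 1 + 4 + 20 + 16 = 41.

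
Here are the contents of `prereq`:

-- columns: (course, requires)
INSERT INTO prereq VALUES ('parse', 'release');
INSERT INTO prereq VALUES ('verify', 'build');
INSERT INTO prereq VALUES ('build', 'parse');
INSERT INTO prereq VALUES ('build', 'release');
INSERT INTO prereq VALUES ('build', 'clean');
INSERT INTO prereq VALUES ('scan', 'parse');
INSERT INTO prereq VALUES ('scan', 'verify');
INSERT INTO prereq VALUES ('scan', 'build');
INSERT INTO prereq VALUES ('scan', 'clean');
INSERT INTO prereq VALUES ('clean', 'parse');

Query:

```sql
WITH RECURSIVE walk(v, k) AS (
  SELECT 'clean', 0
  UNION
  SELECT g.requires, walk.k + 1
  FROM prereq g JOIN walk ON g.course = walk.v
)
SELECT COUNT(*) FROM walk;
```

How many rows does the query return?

Base: (clean, k=0).
Iteration 1: edges from {clean} -> (parse, k=1).
Iteration 2: edges from {parse} -> (release, k=2).
Iteration 3: no outgoing edges from {release}; recursion stops.
Total rows emitted: 3.

3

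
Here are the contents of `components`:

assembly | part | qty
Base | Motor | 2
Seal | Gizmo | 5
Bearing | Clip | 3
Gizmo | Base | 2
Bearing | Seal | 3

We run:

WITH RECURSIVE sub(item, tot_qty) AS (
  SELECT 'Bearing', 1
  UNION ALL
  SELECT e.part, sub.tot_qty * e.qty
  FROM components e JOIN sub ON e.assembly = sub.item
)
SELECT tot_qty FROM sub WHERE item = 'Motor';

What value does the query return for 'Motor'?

60

Base: (Bearing, tot_qty=1).
Iteration 1: components of {Bearing} -> Clip = 1*3 = 3, Seal = 1*3 = 3.
Iteration 2: components of {Clip,Seal} -> Gizmo = 3*5 = 15.
Iteration 3: components of {Gizmo} -> Base = 15*2 = 30.
Iteration 4: components of {Base} -> Motor = 30*2 = 60.
Iteration 5: no further components; recursion stops.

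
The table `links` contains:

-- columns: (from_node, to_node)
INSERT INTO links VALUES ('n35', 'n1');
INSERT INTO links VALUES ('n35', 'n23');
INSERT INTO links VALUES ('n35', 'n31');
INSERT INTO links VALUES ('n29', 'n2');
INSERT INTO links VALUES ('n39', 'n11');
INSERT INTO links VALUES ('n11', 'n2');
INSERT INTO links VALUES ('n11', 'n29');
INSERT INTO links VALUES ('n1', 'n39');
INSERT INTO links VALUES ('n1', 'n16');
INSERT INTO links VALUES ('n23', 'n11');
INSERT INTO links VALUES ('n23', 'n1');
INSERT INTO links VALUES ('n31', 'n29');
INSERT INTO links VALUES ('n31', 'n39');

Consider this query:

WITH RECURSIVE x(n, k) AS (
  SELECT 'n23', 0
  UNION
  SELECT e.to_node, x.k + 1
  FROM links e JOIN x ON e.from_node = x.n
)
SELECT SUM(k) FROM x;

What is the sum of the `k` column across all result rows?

29

Base: (n23, k=0).
Iteration 1: edges from {n23} -> (n1, k=1), (n11, k=1).
Iteration 2: edges from {n1,n11} -> (n16, k=2), (n2, k=2), (n29, k=2), (n39, k=2).
Iteration 3: edges from {n16,n2,n29,n39} -> (n11, k=3), (n2, k=3).
Iteration 4: edges from {n11,n2} -> (n2, k=4), (n29, k=4).
Iteration 5: edges from {n2,n29} -> (n2, k=5).
Iteration 6: no outgoing edges from {n2}; recursion stops.
SUM(k) = 0 + 1 + 1 + 2 + 2 + 2 + 2 + 3 + 3 + 4 + 4 + 5 = 29.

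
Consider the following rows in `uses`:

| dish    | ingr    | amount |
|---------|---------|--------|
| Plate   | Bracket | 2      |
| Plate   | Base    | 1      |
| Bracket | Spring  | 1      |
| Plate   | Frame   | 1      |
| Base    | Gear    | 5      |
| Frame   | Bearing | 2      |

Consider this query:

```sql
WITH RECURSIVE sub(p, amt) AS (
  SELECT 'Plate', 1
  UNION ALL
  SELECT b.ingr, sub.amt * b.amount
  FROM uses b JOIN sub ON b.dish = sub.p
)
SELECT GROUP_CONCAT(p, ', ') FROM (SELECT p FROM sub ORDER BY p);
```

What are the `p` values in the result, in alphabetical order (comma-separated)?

Base, Bearing, Bracket, Frame, Gear, Plate, Spring

Base: (Plate, amt=1).
Iteration 1: components of {Plate} -> Base = 1*1 = 1, Bracket = 1*2 = 2, Frame = 1*1 = 1.
Iteration 2: components of {Base,Bracket,Frame} -> Bearing = 1*2 = 2, Gear = 1*5 = 5, Spring = 2*1 = 2.
Iteration 3: no further components; recursion stops.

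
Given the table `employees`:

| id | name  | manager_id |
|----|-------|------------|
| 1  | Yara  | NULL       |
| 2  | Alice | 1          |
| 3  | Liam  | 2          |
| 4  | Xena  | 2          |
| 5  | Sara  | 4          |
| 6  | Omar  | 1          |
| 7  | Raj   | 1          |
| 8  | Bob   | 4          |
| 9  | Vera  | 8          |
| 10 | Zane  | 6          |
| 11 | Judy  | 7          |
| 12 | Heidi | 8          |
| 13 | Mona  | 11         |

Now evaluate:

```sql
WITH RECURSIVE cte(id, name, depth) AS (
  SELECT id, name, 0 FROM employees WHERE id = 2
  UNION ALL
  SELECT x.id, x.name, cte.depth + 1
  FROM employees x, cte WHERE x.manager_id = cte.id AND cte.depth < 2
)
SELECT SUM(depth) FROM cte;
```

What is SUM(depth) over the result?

Base: id=2 (Alice) at depth 0.
Iteration 1: rows with manager_id in {2} -> Liam (id 3, depth 1), Xena (id 4, depth 1).
Iteration 2: rows with manager_id in {3,4} -> Sara (id 5, depth 2), Bob (id 8, depth 2).
Iteration 3: depth < 2 fails for all current rows; recursion stops.
SUM(depth) = 0 + 1 + 1 + 2 + 2 = 6.

6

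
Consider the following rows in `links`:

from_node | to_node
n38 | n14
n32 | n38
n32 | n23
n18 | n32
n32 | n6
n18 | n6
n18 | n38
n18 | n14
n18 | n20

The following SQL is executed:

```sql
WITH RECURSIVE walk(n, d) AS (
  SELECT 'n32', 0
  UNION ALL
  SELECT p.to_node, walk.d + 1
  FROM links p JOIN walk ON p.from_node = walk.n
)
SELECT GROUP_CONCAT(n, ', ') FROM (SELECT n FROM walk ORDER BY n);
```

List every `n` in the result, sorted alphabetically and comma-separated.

Base: (n32, d=0).
Iteration 1: edges from {n32} -> (n23, d=1), (n38, d=1), (n6, d=1).
Iteration 2: edges from {n23,n38,n6} -> (n14, d=2).
Iteration 3: no outgoing edges from {n14}; recursion stops.

n14, n23, n32, n38, n6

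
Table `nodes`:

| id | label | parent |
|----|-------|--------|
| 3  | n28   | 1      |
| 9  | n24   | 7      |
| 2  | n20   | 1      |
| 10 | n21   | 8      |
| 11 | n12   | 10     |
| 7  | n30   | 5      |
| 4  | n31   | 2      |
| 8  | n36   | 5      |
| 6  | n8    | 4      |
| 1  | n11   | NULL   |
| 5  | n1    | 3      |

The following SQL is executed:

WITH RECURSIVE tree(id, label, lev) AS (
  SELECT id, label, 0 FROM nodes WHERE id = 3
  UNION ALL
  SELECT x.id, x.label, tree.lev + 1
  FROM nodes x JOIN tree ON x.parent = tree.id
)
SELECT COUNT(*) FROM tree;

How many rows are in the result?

7

Base: id=3 (n28) at lev 0.
Iteration 1: rows with parent in {3} -> n1 (id 5, lev 1).
Iteration 2: rows with parent in {5} -> n30 (id 7, lev 2), n36 (id 8, lev 2).
Iteration 3: rows with parent in {7,8} -> n24 (id 9, lev 3), n21 (id 10, lev 3).
Iteration 4: rows with parent in {9,10} -> n12 (id 11, lev 4).
Iteration 5: no rows with parent in {11}; recursion stops.
Total rows emitted: 7.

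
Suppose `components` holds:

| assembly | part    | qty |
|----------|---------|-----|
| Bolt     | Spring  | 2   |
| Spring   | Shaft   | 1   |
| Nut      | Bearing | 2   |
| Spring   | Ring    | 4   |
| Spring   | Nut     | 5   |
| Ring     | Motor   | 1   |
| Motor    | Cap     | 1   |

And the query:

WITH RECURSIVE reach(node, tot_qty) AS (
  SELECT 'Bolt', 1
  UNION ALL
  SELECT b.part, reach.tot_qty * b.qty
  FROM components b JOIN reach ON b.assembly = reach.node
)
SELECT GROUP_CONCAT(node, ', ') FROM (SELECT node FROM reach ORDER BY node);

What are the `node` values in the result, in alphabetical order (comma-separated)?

Bearing, Bolt, Cap, Motor, Nut, Ring, Shaft, Spring

Base: (Bolt, tot_qty=1).
Iteration 1: components of {Bolt} -> Spring = 1*2 = 2.
Iteration 2: components of {Spring} -> Nut = 2*5 = 10, Ring = 2*4 = 8, Shaft = 2*1 = 2.
Iteration 3: components of {Nut,Ring,Shaft} -> Bearing = 10*2 = 20, Motor = 8*1 = 8.
Iteration 4: components of {Bearing,Motor} -> Cap = 8*1 = 8.
Iteration 5: no further components; recursion stops.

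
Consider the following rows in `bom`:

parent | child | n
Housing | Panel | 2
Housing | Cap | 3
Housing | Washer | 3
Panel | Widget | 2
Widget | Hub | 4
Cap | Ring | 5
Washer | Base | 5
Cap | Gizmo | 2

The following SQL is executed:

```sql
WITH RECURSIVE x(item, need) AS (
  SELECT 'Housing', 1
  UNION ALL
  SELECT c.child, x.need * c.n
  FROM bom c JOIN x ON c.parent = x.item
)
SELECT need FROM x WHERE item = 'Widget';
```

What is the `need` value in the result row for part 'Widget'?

4

Base: (Housing, need=1).
Iteration 1: components of {Housing} -> Cap = 1*3 = 3, Panel = 1*2 = 2, Washer = 1*3 = 3.
Iteration 2: components of {Cap,Panel,Washer} -> Base = 3*5 = 15, Gizmo = 3*2 = 6, Ring = 3*5 = 15, Widget = 2*2 = 4.
Iteration 3: components of {Base,Gizmo,Ring,Widget} -> Hub = 4*4 = 16.
Iteration 4: no further components; recursion stops.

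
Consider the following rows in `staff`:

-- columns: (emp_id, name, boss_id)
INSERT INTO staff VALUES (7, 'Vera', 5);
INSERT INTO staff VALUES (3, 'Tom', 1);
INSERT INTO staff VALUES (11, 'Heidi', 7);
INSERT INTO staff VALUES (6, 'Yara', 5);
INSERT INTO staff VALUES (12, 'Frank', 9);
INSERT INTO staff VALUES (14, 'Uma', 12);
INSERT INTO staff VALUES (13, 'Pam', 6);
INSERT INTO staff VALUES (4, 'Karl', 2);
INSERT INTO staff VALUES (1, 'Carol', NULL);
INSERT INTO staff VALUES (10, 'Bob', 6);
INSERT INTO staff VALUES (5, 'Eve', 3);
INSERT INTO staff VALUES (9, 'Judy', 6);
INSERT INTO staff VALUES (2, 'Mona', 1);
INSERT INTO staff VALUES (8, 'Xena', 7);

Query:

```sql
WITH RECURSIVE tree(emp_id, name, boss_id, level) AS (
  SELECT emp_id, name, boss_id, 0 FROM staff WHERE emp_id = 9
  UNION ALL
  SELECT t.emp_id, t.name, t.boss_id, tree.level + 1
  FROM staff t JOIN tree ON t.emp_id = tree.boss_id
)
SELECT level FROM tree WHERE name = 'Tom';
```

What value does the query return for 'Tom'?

Base: emp_id=9 (Judy), boss_id=6, level 0.
Iteration 1: join on emp_id=6 -> Yara (id 6, boss_id=5, level 1).
Iteration 2: join on emp_id=5 -> Eve (id 5, boss_id=3, level 2).
Iteration 3: join on emp_id=3 -> Tom (id 3, boss_id=1, level 3).
Iteration 4: join on emp_id=1 -> Carol (id 1, boss_id=NULL, level 4).
Iteration 5: boss_id is NULL; no match; recursion stops.

3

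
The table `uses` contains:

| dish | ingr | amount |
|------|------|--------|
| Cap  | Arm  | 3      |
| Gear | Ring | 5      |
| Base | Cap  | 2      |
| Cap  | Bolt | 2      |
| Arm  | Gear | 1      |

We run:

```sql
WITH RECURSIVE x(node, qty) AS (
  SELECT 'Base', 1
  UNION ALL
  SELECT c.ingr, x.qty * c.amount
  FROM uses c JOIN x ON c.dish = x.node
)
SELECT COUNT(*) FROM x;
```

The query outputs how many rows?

Base: (Base, qty=1).
Iteration 1: components of {Base} -> Cap = 1*2 = 2.
Iteration 2: components of {Cap} -> Arm = 2*3 = 6, Bolt = 2*2 = 4.
Iteration 3: components of {Arm,Bolt} -> Gear = 6*1 = 6.
Iteration 4: components of {Gear} -> Ring = 6*5 = 30.
Iteration 5: no further components; recursion stops.
Total rows emitted: 6.

6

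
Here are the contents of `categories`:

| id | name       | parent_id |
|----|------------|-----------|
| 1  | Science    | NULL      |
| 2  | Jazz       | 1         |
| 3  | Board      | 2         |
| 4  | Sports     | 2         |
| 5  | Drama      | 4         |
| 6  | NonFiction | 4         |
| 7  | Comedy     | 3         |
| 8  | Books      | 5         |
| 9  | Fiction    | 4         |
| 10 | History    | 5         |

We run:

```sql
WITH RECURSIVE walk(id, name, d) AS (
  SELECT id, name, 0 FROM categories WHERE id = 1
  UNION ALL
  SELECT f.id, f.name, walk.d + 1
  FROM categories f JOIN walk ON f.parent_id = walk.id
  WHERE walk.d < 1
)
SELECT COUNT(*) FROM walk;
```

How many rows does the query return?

Base: id=1 (Science) at d 0.
Iteration 1: rows with parent_id in {1} -> Jazz (id 2, d 1).
Iteration 2: d < 1 fails for all current rows; recursion stops.
Total rows emitted: 2.

2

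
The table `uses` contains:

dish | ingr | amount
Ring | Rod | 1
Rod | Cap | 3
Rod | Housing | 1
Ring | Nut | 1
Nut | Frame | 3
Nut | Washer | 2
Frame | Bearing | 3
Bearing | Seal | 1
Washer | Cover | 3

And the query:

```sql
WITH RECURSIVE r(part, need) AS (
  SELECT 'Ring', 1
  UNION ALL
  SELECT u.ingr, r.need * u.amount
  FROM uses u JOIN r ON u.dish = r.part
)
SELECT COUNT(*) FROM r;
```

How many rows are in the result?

Base: (Ring, need=1).
Iteration 1: components of {Ring} -> Nut = 1*1 = 1, Rod = 1*1 = 1.
Iteration 2: components of {Nut,Rod} -> Cap = 1*3 = 3, Frame = 1*3 = 3, Housing = 1*1 = 1, Washer = 1*2 = 2.
Iteration 3: components of {Cap,Frame,Housing,Washer} -> Bearing = 3*3 = 9, Cover = 2*3 = 6.
Iteration 4: components of {Bearing,Cover} -> Seal = 9*1 = 9.
Iteration 5: no further components; recursion stops.
Total rows emitted: 10.

10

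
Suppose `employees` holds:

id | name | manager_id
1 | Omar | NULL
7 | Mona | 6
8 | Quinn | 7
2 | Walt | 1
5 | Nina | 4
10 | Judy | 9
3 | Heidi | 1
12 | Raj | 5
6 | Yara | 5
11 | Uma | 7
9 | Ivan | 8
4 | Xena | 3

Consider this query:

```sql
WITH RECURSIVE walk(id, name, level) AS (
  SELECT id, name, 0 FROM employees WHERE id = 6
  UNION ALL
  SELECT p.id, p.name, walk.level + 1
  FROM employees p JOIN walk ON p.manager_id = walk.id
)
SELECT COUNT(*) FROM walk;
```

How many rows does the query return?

Base: id=6 (Yara) at level 0.
Iteration 1: rows with manager_id in {6} -> Mona (id 7, level 1).
Iteration 2: rows with manager_id in {7} -> Quinn (id 8, level 2), Uma (id 11, level 2).
Iteration 3: rows with manager_id in {8,11} -> Ivan (id 9, level 3).
Iteration 4: rows with manager_id in {9} -> Judy (id 10, level 4).
Iteration 5: no rows with manager_id in {10}; recursion stops.
Total rows emitted: 6.

6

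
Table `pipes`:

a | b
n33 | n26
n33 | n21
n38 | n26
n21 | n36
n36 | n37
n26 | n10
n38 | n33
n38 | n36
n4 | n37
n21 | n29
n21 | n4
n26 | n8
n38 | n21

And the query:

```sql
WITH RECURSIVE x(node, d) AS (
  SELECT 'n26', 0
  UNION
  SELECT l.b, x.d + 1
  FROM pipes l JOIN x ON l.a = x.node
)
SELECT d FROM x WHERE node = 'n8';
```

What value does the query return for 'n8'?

1

Base: (n26, d=0).
Iteration 1: edges from {n26} -> (n10, d=1), (n8, d=1).
Iteration 2: no outgoing edges from {n10,n8}; recursion stops.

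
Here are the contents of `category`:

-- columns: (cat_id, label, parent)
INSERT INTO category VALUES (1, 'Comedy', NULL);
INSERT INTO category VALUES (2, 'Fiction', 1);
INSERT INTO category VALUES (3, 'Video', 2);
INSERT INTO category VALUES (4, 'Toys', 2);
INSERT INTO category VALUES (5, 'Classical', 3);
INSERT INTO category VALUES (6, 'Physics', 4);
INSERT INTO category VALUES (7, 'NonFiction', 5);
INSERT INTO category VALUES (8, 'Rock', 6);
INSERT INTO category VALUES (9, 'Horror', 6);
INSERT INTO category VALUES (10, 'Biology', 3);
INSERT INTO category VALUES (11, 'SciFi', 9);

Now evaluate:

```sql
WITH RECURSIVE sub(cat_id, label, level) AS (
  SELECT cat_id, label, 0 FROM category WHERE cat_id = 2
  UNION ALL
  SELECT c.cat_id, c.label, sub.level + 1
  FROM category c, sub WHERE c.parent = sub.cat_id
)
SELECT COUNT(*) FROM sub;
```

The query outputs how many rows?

Base: cat_id=2 (Fiction) at level 0.
Iteration 1: rows with parent in {2} -> Video (id 3, level 1), Toys (id 4, level 1).
Iteration 2: rows with parent in {3,4} -> Classical (id 5, level 2), Physics (id 6, level 2), Biology (id 10, level 2).
Iteration 3: rows with parent in {5,6,10} -> NonFiction (id 7, level 3), Rock (id 8, level 3), Horror (id 9, level 3).
Iteration 4: rows with parent in {7,8,9} -> SciFi (id 11, level 4).
Iteration 5: no rows with parent in {11}; recursion stops.
Total rows emitted: 10.

10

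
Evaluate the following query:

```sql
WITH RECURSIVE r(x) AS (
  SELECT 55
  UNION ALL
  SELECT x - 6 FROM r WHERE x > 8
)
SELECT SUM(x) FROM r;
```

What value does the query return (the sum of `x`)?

279

Base: x=55.
Iteration 1: 55 > 8 holds -> x = 55 - 6 = 49.
Iteration 2: 49 > 8 holds -> x = 49 - 6 = 43.
Iteration 3: 43 > 8 holds -> x = 43 - 6 = 37.
Iteration 4: 37 > 8 holds -> x = 37 - 6 = 31.
Iteration 5: 31 > 8 holds -> x = 31 - 6 = 25.
Iteration 6: 25 > 8 holds -> x = 25 - 6 = 19.
Iteration 7: 19 > 8 holds -> x = 19 - 6 = 13.
Iteration 8: 13 > 8 holds -> x = 13 - 6 = 7.
Iteration 9: 7 > 8 fails; recursion stops.
SUM(x) = 55 + 49 + 43 + 37 + 31 + 25 + 19 + 13 + 7 = 279.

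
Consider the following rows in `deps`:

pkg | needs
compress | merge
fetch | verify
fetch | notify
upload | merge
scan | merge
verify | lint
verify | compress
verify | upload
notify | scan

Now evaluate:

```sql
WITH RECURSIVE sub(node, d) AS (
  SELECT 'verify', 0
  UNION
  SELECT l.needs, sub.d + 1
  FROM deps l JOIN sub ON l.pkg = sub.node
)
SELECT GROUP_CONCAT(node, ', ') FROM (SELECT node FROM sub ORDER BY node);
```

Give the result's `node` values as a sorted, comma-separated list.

Base: (verify, d=0).
Iteration 1: edges from {verify} -> (compress, d=1), (lint, d=1), (upload, d=1).
Iteration 2: edges from {compress,lint,upload} -> (merge, d=2). [UNION drops 1 duplicate row(s)]
Iteration 3: no outgoing edges from {merge}; recursion stops.

compress, lint, merge, upload, verify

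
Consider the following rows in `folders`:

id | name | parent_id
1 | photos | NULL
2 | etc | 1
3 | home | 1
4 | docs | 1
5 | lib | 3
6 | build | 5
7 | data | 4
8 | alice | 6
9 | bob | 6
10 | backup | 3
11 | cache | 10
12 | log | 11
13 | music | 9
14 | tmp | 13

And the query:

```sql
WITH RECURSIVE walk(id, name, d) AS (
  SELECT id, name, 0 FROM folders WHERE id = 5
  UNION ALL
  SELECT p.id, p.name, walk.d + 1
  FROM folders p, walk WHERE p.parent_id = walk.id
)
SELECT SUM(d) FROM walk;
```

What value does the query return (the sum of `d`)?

12

Base: id=5 (lib) at d 0.
Iteration 1: rows with parent_id in {5} -> build (id 6, d 1).
Iteration 2: rows with parent_id in {6} -> alice (id 8, d 2), bob (id 9, d 2).
Iteration 3: rows with parent_id in {8,9} -> music (id 13, d 3).
Iteration 4: rows with parent_id in {13} -> tmp (id 14, d 4).
Iteration 5: no rows with parent_id in {14}; recursion stops.
SUM(d) = 0 + 1 + 2 + 2 + 3 + 4 = 12.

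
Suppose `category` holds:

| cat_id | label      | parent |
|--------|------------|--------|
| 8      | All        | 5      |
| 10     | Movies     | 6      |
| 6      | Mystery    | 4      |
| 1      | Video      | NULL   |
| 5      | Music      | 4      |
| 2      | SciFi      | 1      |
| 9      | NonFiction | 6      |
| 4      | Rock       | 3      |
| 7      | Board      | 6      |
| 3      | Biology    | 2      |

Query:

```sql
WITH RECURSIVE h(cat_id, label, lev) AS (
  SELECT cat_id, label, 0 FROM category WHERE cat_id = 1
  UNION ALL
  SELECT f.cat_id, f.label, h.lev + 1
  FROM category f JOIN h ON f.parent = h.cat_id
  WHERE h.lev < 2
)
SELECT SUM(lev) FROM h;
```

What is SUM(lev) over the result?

Base: cat_id=1 (Video) at lev 0.
Iteration 1: rows with parent in {1} -> SciFi (id 2, lev 1).
Iteration 2: rows with parent in {2} -> Biology (id 3, lev 2).
Iteration 3: lev < 2 fails for all current rows; recursion stops.
SUM(lev) = 0 + 1 + 2 = 3.

3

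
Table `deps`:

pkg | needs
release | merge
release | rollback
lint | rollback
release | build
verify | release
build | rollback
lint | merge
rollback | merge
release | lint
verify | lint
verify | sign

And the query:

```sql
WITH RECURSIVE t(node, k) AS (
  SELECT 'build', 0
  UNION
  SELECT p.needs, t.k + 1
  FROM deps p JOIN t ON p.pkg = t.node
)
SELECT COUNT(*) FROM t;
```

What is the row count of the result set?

Base: (build, k=0).
Iteration 1: edges from {build} -> (rollback, k=1).
Iteration 2: edges from {rollback} -> (merge, k=2).
Iteration 3: no outgoing edges from {merge}; recursion stops.
Total rows emitted: 3.

3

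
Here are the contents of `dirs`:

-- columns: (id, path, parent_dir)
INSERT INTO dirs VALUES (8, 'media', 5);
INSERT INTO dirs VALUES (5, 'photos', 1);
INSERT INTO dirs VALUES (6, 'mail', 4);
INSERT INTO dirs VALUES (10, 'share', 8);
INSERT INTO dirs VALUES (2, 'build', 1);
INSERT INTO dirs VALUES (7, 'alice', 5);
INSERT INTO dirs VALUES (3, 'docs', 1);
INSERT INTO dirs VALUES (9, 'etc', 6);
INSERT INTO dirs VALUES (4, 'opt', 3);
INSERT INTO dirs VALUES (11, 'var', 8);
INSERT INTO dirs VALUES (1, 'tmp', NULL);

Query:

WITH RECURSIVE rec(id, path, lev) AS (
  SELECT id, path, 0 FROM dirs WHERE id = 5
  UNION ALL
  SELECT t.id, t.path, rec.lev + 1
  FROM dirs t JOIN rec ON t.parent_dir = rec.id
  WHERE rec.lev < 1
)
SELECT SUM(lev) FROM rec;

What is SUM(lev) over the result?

2

Base: id=5 (photos) at lev 0.
Iteration 1: rows with parent_dir in {5} -> alice (id 7, lev 1), media (id 8, lev 1).
Iteration 2: lev < 1 fails for all current rows; recursion stops.
SUM(lev) = 0 + 1 + 1 = 2.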